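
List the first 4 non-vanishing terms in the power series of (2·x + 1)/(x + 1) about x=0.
x^3 - x^2 + x + 1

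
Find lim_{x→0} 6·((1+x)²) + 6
Direct substitution at x = 0 gives 12.

Final answer: 12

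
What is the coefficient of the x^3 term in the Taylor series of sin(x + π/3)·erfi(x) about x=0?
Expand to order 3: sin(x + π/3)·erfi(x) = -√(3)·x^3/(6·√(π)) + x^2/√(π) + √(3)·x/√(π) + O(x^4).
The coefficient of x^3 is -√(3)/(6·√(π)).

Final answer: -√(3)/(6·√(π))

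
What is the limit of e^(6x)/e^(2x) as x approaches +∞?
This is an ∞/∞ indeterminate form as x → +∞.
Rewrite e^(6x)/e^(2x) = e^((6−2)x) = e^(4x); the exponent coefficient is 4 > 0 so e^(4x) → ∞.
Limit = ∞.

Final answer: ∞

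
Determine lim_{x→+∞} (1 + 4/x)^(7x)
As x → +∞: write (1 + 4/x)^(7x) = ((1 + 4/x)^x)^7 → (e^4)^7 = e^28.
Limit = e^(28).

Final answer: e^(28)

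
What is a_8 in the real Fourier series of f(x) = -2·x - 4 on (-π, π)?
a_8 = (1/π) ∫_{-π}^{π} f(x)·cos(8x) dx.
Evaluate the integral (use parity and integration by parts as needed): a_8 = 0.

Final answer: 0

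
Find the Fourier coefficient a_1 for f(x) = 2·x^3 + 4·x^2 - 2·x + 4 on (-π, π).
a_1 = (1/π) ∫_{-π}^{π} f(x)·cos(1x) dx.
Evaluate the integral (use parity and integration by parts as needed): a_1 = -16.

Final answer: -16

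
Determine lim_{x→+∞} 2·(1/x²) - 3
Evaluate the dominant behaviour as x → +∞; each term tends to a finite value or vanishes.
Limit = -3.

Final answer: -3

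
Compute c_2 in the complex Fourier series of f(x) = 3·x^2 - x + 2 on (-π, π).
Compute the real Fourier coefficients first: a_2 = 3, b_2 = 1.
Then c_2 = (a_2 − i·b_2)/2 = 3/2 - i/2.

Final answer: 3/2 - i/2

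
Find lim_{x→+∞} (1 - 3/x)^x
As x → +∞: this is the defining limit (1 - 3/x)^x → e^(-3).
Limit = e^(-3).

Final answer: e^(-3)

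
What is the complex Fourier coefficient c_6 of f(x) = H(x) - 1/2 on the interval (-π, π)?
Compute the real Fourier coefficients first: a_6 = 0, b_6 = 0.
Then c_6 = (a_6 − i·b_6)/2 = 0.

Final answer: 0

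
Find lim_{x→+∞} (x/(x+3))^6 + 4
As x → +∞: x/(x+3) = 1/(1 + 3/x) → 1, and the 6th power of a limit-1 base also → 1; with the additive constant, 1 + 4 = 5.
Limit = 5.

Final answer: 5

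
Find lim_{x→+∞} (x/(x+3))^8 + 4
As x → +∞: x/(x+3) = 1/(1 + 3/x) → 1, and the 8th power of a limit-1 base also → 1; with the additive constant, 1 + 4 = 5.
Limit = 5.

Final answer: 5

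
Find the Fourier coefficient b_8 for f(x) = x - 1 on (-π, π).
b_8 = (1/π) ∫_{-π}^{π} f(x)·sin(8x) dx.
Evaluate the integral (use parity and integration by parts as needed): b_8 = -1/4.

Final answer: -1/4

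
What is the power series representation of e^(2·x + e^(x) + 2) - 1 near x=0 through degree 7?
5669·x^7·e^(3)/1680 + 3263·x^6·e^(3)/720 + 337·x^5·e^(3)/60 + 151·x^4·e^(3)/24 + 37·x^3·e^(3)/6 + 5·x^2·e^(3) + 3·x·e^(3) - 1 + e^(3)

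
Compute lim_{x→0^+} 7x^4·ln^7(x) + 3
The product is a 0·∞ indeterminate form at x → 0⁺.
Rewrite the product as 7·ln^7(x) / x^(-4) and apply L'Hôpital, or use the standard hierarchy x^(-4) ≫ |ln x|^7 as x → 0⁺.
The indeterminate product → 0, so the limit = 3.

Final answer: 3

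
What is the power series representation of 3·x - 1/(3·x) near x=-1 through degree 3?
-8/3 + 10·(x + 1)/3 + (x + 1)^2/3 + (x + 1)^3/3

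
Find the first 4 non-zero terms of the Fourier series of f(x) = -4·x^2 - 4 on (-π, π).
16·cos(x) - 4·cos(2·x) + 16·cos(3·x)/9 - 4·π^2/3 - 4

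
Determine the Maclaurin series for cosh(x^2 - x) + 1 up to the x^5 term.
-x^5/6 + 13·x^4/24 - x^3 + x^2/2 + 2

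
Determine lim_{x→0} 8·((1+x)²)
Direct substitution at x = 0 gives 8.

Final answer: 8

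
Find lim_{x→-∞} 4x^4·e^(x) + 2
The product is a 0·∞ indeterminate form at x → -∞.
Rewrite the product as 4x^4 / e^(-x) (an ∞/∞ form) and apply L'Hôpital, or use the standard hierarchy e^(|x|) ≫ |x^4| as x → -∞.
The indeterminate product → 0, so the limit = 2.

Final answer: 2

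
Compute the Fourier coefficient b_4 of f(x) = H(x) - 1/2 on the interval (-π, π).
b_4 = (1/π) ∫_{-π}^{π} f(x)·sin(4x) dx.
Evaluate the integral (use parity and integration by parts as needed): b_4 = 0.

Final answer: 0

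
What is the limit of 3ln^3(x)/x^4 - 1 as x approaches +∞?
The quotient is an ∞/∞ indeterminate form as x → +∞.
The polynomial denominator x^4 dominates the logarithmic numerator (any positive power of x ≫ ln^3(x) as x → ∞), so the quotient → 0.
Adding the constant: 0 - 1 = -1. Limit = -1.

Final answer: -1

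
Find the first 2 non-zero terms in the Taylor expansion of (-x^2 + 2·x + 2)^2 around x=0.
8·x + 4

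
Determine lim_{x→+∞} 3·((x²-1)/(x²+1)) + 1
Evaluate the dominant behaviour as x → +∞; each term tends to a finite value or vanishes.
Limit = 4.

Final answer: 4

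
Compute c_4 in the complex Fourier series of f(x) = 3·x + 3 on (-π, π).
Compute the real Fourier coefficients first: a_4 = 0, b_4 = -3/2.
Then c_4 = (a_4 − i·b_4)/2 = 3·i/4.

Final answer: 3·i/4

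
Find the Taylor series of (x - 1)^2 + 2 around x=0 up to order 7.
x^2 - 2·x + 3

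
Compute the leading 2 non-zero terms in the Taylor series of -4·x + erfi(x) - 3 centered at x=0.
x·(-4 + 2/√(π)) - 3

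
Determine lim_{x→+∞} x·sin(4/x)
As x → +∞: let u = 4/x → 0⁺; then x·sin(4/x) = 4·sin(u)/u → 4·1 = 4.
Limit = 4.

Final answer: 4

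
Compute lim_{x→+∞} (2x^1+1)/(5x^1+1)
This is an ∞/∞ indeterminate form as x → +∞.
Divide numerator and denominator by x and let the lower-order terms vanish; the leading terms give 2/5.
Limit = 2/5.

Final answer: 2/5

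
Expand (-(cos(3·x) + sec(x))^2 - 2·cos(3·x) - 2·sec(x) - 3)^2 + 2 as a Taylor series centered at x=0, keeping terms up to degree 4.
1401·x^4 - 528·x^2 + 123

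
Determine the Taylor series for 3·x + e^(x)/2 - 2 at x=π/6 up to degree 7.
-2 + e^(π/6)/2 + π/2 + (e^(π/6)/2 + 3)·(x - π/6) + e^(π/6)·(x - π/6)^2/4 + e^(π/6)·(x - π/6)^3/12 + e^(π/6)·(x - π/6)^4/48 + e^(π/6)·(x - π/6)^5/240 + e^(π/6)·(x - π/6)^6/1440 + e^(π/6)·(x - π/6)^7/10080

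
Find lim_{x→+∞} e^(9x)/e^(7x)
This is an ∞/∞ indeterminate form as x → +∞.
Rewrite e^(9x)/e^(7x) = e^((9−7)x) = e^(2x); the exponent coefficient is 2 > 0 so e^(2x) → ∞.
Limit = ∞.

Final answer: ∞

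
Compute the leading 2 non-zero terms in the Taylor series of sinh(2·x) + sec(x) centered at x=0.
2·x + 1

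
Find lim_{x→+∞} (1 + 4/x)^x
As x → +∞: this is the defining limit (1 + 4/x)^x → e^4.
Limit = e^(4).

Final answer: e^(4)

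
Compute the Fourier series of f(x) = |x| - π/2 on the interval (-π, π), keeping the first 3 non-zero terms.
-4·cos(x)/π - 4·cos(3·x)/(9·π) - 4·cos(5·x)/(25·π)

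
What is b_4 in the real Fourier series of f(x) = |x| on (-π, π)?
b_4 = (1/π) ∫_{-π}^{π} f(x)·sin(4x) dx.
Evaluate the integral (use parity and integration by parts as needed): b_4 = 0.

Final answer: 0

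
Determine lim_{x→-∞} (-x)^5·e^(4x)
This is a 0·∞ indeterminate form at x → -∞.
Rewrite the product as (-x)^5 / e^(-4x) (an ∞/∞ form) and apply L'Hôpital, or use the standard hierarchy e^(4|x|) ≫ |(-x)^5| as x → -∞.
The indeterminate product → 0, so the limit = 0.

Final answer: 0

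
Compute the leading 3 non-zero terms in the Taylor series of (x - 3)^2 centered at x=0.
x^2 - 6·x + 9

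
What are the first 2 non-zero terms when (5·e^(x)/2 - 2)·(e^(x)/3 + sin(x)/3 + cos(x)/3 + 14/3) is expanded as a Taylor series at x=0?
41·x/3 + 8/3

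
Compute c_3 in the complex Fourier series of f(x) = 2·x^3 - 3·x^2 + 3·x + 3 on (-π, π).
Compute the real Fourier coefficients first: a_3 = 4/3, b_3 = 10/9 + 4·π^2/3.
Then c_3 = (a_3 − i·b_3)/2 = 2/3 - 2·i·π^2/3 - 5·i/9.

Final answer: 2/3 - 2·i·π^2/3 - 5·i/9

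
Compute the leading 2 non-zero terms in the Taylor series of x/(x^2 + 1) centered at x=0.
-x^3 + x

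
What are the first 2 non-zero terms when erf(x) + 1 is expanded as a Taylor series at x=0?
2·x/√(π) + 1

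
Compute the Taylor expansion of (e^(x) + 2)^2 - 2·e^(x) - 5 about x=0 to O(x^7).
11·x^6/120 + 17·x^5/60 + 3·x^4/4 + 5·x^3/3 + 3·x^2 + 4·x + 2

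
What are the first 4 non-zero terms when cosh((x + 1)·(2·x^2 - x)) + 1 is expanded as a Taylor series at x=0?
-35·x^4/24 - x^3 + x^2/2 + 2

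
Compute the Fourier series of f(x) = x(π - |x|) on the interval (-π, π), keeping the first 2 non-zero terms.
8·sin(x)/π + 8·sin(3·x)/(27·π)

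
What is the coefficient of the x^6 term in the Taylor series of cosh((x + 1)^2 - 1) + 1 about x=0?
Expand to order 6: cosh((x + 1)^2 - 1) + 1 = 49·x^6/45 + 4·x^5/3 + 7·x^4/6 + 2·x^3 + 2·x^2 + 2 + O(x^7).
The coefficient of x^6 is 49/45.

Final answer: 49/45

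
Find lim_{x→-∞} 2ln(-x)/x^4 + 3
The quotient is an ∞/∞ indeterminate form as x → -∞.
Compare growth rates of the dominant terms (exponentials ≫ polynomials ≫ logarithms), or apply L'Hôpital's rule; the quotient → 0.
Adding the constant: 0 + 3 = 3. Limit = 3.

Final answer: 3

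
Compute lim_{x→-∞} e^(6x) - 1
Evaluate the dominant behaviour as x → -∞; each term tends to a finite value or vanishes.
Limit = -1.

Final answer: -1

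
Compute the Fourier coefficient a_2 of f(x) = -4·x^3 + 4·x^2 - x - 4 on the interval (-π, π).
a_2 = (1/π) ∫_{-π}^{π} f(x)·cos(2x) dx.
Evaluate the integral (use parity and integration by parts as needed): a_2 = 4.

Final answer: 4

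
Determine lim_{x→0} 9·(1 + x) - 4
Direct substitution at x = 0 gives 5.

Final answer: 5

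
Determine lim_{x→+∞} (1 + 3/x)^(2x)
As x → +∞: write (1 + 3/x)^(2x) = ((1 + 3/x)^x)^2 → (e^3)^2 = e^6.
Limit = e^(6).

Final answer: e^(6)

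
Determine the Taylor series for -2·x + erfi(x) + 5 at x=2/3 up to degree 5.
erfi(2/3) + 11/3 + (-2·√(π) + 2·e^(4/9))·(x - 2/3)/√(π) + 4·e^(4/9)·(x - 2/3)^2/(3·√(π)) + 34·e^(4/9)·(x - 2/3)^3/(27·√(π)) + 70·e^(4/9)·(x - 2/3)^4/(81·√(π)) + 739·e^(4/9)·(x - 2/3)^5/(1215·√(π))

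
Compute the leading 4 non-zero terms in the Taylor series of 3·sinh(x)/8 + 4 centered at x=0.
x^5/320 + x^3/16 + 3·x/8 + 4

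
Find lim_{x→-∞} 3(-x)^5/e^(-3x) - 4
The quotient is an ∞/∞ indeterminate form as x → -∞.
Compare growth rates of the dominant terms (exponentials ≫ polynomials ≫ logarithms), or apply L'Hôpital's rule; the quotient → 0.
Adding the constant: 0 - 4 = -4. Limit = -4.

Final answer: -4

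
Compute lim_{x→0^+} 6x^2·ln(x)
This is a 0·∞ indeterminate form at x → 0⁺.
Rewrite the product as 6·ln(x) / x^(-2) and apply L'Hôpital, or use the standard hierarchy x^(-2) ≫ |ln x| as x → 0⁺.
The indeterminate product → 0, so the limit = 0.

Final answer: 0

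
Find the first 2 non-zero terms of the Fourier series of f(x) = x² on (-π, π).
-4·cos(x) + π^2/3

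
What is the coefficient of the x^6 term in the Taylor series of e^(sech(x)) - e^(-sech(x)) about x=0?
Expand to order 6: e^(sech(x)) - e^(-sech(x)) = x^6·(-151·e/720 - e^(-1)/720) + x^4·(e^(-1)/12 + e/3) + x^2·(-e/2 - e^(-1)/2) - e^(-1) + e + O(x^7).
The coefficient of x^6 is -151·e/720 - e^(-1)/720.

Final answer: -151·e/720 - e^(-1)/720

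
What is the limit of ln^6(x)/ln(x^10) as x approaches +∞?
This is an ∞/∞ indeterminate form as x → +∞.
Write ln(x^10) = 10·ln(x), reducing the quotient to ln^5(x)/10 → ∞.
Limit = ∞.

Final answer: ∞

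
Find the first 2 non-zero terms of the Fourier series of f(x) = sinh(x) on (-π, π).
sin(x)·sinh(π)/π - 4·sin(2·x)·sinh(π)/(5·π)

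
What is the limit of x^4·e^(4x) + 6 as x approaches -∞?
The product is a 0·∞ indeterminate form at x → -∞.
Rewrite the product as x^4 / e^(-4x) (an ∞/∞ form) and apply L'Hôpital, or use the standard hierarchy e^(4|x|) ≫ |x^4| as x → -∞.
The indeterminate product → 0, so the limit = 6.

Final answer: 6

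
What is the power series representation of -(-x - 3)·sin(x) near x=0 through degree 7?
-x^7/1680 + x^6/120 + x^5/40 - x^4/6 - x^3/2 + x^2 + 3·x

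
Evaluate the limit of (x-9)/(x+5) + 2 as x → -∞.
Evaluate the dominant behaviour as x → -∞; each term tends to a finite value or vanishes.
Limit = 3.

Final answer: 3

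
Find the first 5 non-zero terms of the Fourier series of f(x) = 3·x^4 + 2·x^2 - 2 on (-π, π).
(136 - 24·π^2)·cos(x) + (-7 + 6·π^2)·cos(2·x) + (8/9 - 8·π^2/3)·cos(3·x) + (-1/16 + 3·π^2/2)·cos(4·x) - 2 + 2·π^2/3 + 3·π^4/5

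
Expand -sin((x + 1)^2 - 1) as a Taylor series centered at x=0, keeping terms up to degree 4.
2·x^4 + 4·x^3/3 - x^2 - 2·x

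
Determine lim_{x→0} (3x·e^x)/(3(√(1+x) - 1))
Both numerator and denominator → 0 as x → 0; this is a 0/0 indeterminate form.
Expand each to leading order near x = 0: numerator ~ 3·x, denominator ~ 3·x/2.
The limit of the ratio is 2.

Final answer: 2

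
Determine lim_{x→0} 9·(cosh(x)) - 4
Direct substitution at x = 0 gives 5.

Final answer: 5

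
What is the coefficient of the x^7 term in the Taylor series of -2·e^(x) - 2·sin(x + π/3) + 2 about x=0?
Expand to order 7: -2·e^(x) - 2·sin(x + π/3) + 2 = -x^7/5040 + x^6·(-1/360 + √(3)/720) - x^5/40 + x^4·(-1/12 - √(3)/24) - x^3/6 + x^2·(-1 + √(3)/2) - 3·x - √(3) + O(x^8).
The coefficient of x^7 is -1/5040.

Final answer: -1/5040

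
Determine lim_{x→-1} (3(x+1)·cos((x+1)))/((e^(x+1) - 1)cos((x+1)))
Both numerator and denominator → 0 as x → -1; this is a 0/0 indeterminate form.
Expand each to leading order near x = -1: numerator ~ 3·(x + 1), denominator ~ (x + 1).
The limit of the ratio is 3.

Final answer: 3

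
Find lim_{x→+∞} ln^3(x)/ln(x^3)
This is an ∞/∞ indeterminate form as x → +∞.
Write ln(x^3) = 3·ln(x), reducing the quotient to ln^2(x)/3 → ∞.
Limit = ∞.

Final answer: ∞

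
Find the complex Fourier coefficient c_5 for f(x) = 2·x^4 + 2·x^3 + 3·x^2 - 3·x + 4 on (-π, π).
Compute the real Fourier coefficients first: a_5 = -16·π^2/25 - 204/625, b_5 = -174/125 + 4·π^2/5.
Then c_5 = (a_5 − i·b_5)/2 = -8·π^2/25 - 102/625 - 2·i·π^2/5 + 87·i/125.

Final answer: -8·π^2/25 - 102/625 - 2·i·π^2/5 + 87·i/125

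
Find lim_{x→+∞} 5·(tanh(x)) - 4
Evaluate the dominant behaviour as x → +∞; each term tends to a finite value or vanishes.
Limit = 1.

Final answer: 1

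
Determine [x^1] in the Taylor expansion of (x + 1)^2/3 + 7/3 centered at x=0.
Expand to order 1: (x + 1)^2/3 + 7/3 = 2·x/3 + 8/3 + O(x^2).
The coefficient of x^1 is 2/3.

Final answer: 2/3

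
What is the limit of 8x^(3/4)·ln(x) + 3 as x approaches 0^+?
The product is a 0·∞ indeterminate form at x → 0⁺.
Rewrite the product as 8·ln(x) / x^(-3/4) and apply L'Hôpital, or use the standard hierarchy x^(-3/4) ≫ |ln x| as x → 0⁺.
The indeterminate product → 0, so the limit = 3.

Final answer: 3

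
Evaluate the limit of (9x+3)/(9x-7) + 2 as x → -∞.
Evaluate the dominant behaviour as x → -∞; each term tends to a finite value or vanishes.
Limit = 3.

Final answer: 3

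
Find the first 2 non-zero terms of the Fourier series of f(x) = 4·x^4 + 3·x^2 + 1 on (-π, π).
(180 - 32·π^2)·cos(x) + 1 + π^2 + 4·π^4/5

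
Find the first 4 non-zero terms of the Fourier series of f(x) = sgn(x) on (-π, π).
4·sin(x)/π + 4·sin(3·x)/(3·π) + 4·sin(5·x)/(5·π) + 4·sin(7·x)/(7·π)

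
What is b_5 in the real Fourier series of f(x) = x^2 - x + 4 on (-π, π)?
b_5 = (1/π) ∫_{-π}^{π} f(x)·sin(5x) dx.
Evaluate the integral (use parity and integration by parts as needed): b_5 = -2/5.

Final answer: -2/5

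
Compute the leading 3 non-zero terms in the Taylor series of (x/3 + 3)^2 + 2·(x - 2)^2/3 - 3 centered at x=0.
7·x^2/9 - 2·x/3 + 26/3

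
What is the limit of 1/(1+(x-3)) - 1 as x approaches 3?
Direct substitution at x = 3 gives 0.

Final answer: 0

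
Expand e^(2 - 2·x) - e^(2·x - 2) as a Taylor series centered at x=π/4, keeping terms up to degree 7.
(-e^(π) + e^(4))·e^(-2)·e^(-π/2) + (-2·e^(4) - 2·e^(π))·e^(-2)·e^(-π/2)·(x - π/4) + (-2·e^(π) + 2·e^(4))·e^(-2)·e^(-π/2)·(x - π/4)^2 + (-4·e^(4) - 4·e^(π))·e^(-2)·e^(-π/2)·(x - π/4)^3/3 + (-2·e^(π) + 2·e^(4))·e^(-2)·e^(-π/2)·(x - π/4)^4/3 + (-4·e^(4) - 4·e^(π))·e^(-2)·e^(-π/2)·(x - π/4)^5/15 + (-4·e^(π) + 4·e^(4))·e^(-2)·e^(-π/2)·(x - π/4)^6/45 + (-8·e^(4) - 8·e^(π))·e^(-2)·e^(-π/2)·(x - π/4)^7/315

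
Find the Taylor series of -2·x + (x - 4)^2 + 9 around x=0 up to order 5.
x^2 - 10·x + 25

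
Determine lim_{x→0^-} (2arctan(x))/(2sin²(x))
Both numerator and denominator → 0 as x → 0^-; this is a 0/0 indeterminate form.
Expand each to leading order near x = 0: numerator ~ 2·x, denominator ~ 2·x^2.
The limit of the ratio is -∞.

Final answer: -∞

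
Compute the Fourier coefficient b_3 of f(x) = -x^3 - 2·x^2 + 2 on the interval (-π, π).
b_3 = (1/π) ∫_{-π}^{π} f(x)·sin(3x) dx.
Evaluate the integral (use parity and integration by parts as needed): b_3 = 4/9 - 2·π^2/3.

Final answer: 4/9 - 2·π^2/3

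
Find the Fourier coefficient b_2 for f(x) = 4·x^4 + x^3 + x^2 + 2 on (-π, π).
b_2 = (1/π) ∫_{-π}^{π} f(x)·sin(2x) dx.
Evaluate the integral (use parity and integration by parts as needed): b_2 = 3/2 - π^2.

Final answer: 3/2 - π^2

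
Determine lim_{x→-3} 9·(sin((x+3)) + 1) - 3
Direct substitution at x = -3 gives 6.

Final answer: 6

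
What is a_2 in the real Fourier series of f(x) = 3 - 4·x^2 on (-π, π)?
a_2 = (1/π) ∫_{-π}^{π} f(x)·cos(2x) dx.
Evaluate the integral (use parity and integration by parts as needed): a_2 = -4.

Final answer: -4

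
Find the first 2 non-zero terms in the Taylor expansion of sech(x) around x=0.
1 - x^2/2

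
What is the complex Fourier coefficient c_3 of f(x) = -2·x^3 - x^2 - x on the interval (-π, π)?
Compute the real Fourier coefficients first: a_3 = 4/9, b_3 = 2/9 - 4·π^2/3.
Then c_3 = (a_3 − i·b_3)/2 = 2/9 - i/9 + 2·i·π^2/3.

Final answer: 2/9 - i/9 + 2·i·π^2/3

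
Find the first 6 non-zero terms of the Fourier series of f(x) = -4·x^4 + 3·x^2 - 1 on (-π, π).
(-204 + 32·π^2)·cos(x) + (15 - 8·π^2)·cos(2·x) + (-100/27 + 32·π^2/9)·cos(3·x) + (3/2 - 2·π^2)·cos(4·x) + (-492/625 + 32·π^2/25)·cos(5·x) - 4·π^4/5 - 1 + π^2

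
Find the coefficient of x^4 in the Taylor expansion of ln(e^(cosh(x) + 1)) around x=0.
Expand to order 4: ln(e^(cosh(x) + 1)) = x^4/24 + x^2/2 + 2 + O(x^5).
The coefficient of x^4 is 1/24.

Final answer: 1/24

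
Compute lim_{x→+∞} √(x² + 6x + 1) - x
This is an ∞ − ∞ indeterminate form.
Multiply and divide by the conjugate √(x²+6x + 1) + x; the x² terms cancel, leaving (6x + 1)/(√(x²+6x + 1)+x) → 6/2 = 3.
Limit = 3.

Final answer: 3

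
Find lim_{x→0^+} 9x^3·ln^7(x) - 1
The product is a 0·∞ indeterminate form at x → 0⁺.
Rewrite the product as 9·ln^7(x) / x^(-3) and apply L'Hôpital, or use the standard hierarchy x^(-3) ≫ |ln x|^7 as x → 0⁺.
The indeterminate product → 0, so the limit = -1.

Final answer: -1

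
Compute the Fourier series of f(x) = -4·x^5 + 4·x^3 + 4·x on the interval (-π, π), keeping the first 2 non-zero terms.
(-1000 - 8·π^4 + 168·π^2)·sin(x) + (-24·π^2 + 32 + 4·π^4)·sin(2·x)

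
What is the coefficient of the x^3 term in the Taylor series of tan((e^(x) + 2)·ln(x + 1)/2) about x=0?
Expand to order 3: tan((e^(x) + 2)·ln(x + 1)/2) = 13·x^3/8 - x^2/4 + 3·x/2 + O(x^4).
The coefficient of x^3 is 13/8.

Final answer: 13/8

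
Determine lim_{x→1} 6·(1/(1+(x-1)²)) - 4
Direct substitution at x = 1 gives 2.

Final answer: 2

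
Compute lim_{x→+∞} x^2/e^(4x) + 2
The quotient is an ∞/∞ indeterminate form as x → +∞.
The exponential denominator e^(4x) dominates the polynomial numerator (e^x ≫ x^2 as x → ∞), so the quotient → 0.
Adding the constant: 0 + 2 = 2. Limit = 2.

Final answer: 2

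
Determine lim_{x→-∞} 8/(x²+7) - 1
Evaluate the dominant behaviour as x → -∞; each term tends to a finite value or vanishes.
Limit = -1.

Final answer: -1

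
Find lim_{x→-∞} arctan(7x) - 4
Evaluate the dominant behaviour as x → -∞; each term tends to a finite value or vanishes.
Limit = -4 - π/2.

Final answer: -4 - π/2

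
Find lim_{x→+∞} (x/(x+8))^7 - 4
As x → +∞: x/(x+8) = 1/(1 + 8/x) → 1, and the 7th power of a limit-1 base also → 1; with the additive constant, 1 - 4 = -3.
Limit = -3.

Final answer: -3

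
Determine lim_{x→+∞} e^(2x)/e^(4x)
This is an ∞/∞ indeterminate form as x → +∞.
Rewrite e^(2x)/e^(4x) = e^((2−4)x) = e^(-2x); the exponent coefficient is -2 < 0 so e^(-2x) → 0.
Limit = 0.

Final answer: 0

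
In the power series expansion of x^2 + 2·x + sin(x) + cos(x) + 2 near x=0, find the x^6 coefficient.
Expand to order 6: x^2 + 2·x + sin(x) + cos(x) + 2 = -x^6/720 + x^5/120 + x^4/24 - x^3/6 + x^2/2 + 3·x + 3 + O(x^7).
The coefficient of x^6 is -1/720.

Final answer: -1/720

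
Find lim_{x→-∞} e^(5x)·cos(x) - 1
Evaluate the dominant behaviour as x → -∞; each term tends to a finite value or vanishes.
Limit = -1.

Final answer: -1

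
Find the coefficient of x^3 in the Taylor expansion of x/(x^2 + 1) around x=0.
Expand to order 3: x/(x^2 + 1) = -x^3 + x + O(x^4).
The coefficient of x^3 is -1.

Final answer: -1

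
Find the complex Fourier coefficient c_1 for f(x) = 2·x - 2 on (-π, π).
Compute the real Fourier coefficients first: a_1 = 0, b_1 = 4.
Then c_1 = (a_1 − i·b_1)/2 = -2·i.

Final answer: -2·i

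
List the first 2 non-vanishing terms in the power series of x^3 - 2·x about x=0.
x^3 - 2·x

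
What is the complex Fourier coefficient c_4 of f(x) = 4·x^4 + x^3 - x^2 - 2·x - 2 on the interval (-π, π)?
Compute the real Fourier coefficients first: a_4 = -1 + 2·π^2, b_4 = 19/16 - π^2/2.
Then c_4 = (a_4 − i·b_4)/2 = -1/2 + π^2 - 19·i/32 + i·π^2/4.

Final answer: -1/2 + π^2 - 19·i/32 + i·π^2/4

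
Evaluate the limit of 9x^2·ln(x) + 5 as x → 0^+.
The product is a 0·∞ indeterminate form at x → 0⁺.
Rewrite the product as 9·ln(x) / x^(-2) and apply L'Hôpital, or use the standard hierarchy x^(-2) ≫ |ln x| as x → 0⁺.
The indeterminate product → 0, so the limit = 5.

Final answer: 5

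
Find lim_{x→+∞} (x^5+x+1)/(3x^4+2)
This is an ∞/∞ indeterminate form as x → +∞.
Divide numerator and denominator by x^5 and let the lower-order terms vanish; the numerator's degree 5 exceeds the denominator's degree 4, so the quotient diverges.
Limit = ∞.

Final answer: ∞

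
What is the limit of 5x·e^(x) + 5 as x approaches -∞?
The product is a 0·∞ indeterminate form at x → -∞.
Rewrite the product as 5x / e^(-x) (an ∞/∞ form) and apply L'Hôpital, or use the standard hierarchy e^(|x|) ≫ |x| as x → -∞.
The indeterminate product → 0, so the limit = 5.

Final answer: 5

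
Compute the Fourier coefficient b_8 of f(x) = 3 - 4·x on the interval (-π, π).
b_8 = (1/π) ∫_{-π}^{π} f(x)·sin(8x) dx.
Evaluate the integral (use parity and integration by parts as needed): b_8 = 1.

Final answer: 1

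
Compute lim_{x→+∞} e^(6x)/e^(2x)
This is an ∞/∞ indeterminate form as x → +∞.
Rewrite e^(6x)/e^(2x) = e^((6−2)x) = e^(4x); the exponent coefficient is 4 > 0 so e^(4x) → ∞.
Limit = ∞.

Final answer: ∞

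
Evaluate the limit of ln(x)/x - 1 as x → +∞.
Evaluate the dominant behaviour as x → +∞; each term tends to a finite value or vanishes.
Limit = -1.

Final answer: -1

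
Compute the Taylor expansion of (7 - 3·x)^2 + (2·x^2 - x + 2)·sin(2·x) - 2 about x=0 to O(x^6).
-32·x^5/15 + 4·x^4/3 + 4·x^3/3 + 7·x^2 - 38·x + 47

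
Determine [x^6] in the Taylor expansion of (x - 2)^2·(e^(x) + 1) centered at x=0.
Expand to order 6: (x - 2)^2·(e^(x) + 1) = x^6/72 + x^5/30 - x^3/3 - 4·x + 8 + O(x^7).
The coefficient of x^6 is 1/72.

Final answer: 1/72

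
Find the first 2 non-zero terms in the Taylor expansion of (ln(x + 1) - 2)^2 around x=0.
4 - 4·x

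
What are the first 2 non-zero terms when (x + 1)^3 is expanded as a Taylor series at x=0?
3·x + 1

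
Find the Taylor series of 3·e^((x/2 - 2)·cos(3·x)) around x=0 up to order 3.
109·x^3·e^(-2)/16 + 219·x^2·e^(-2)/8 + 3·x·e^(-2)/2 + 3·e^(-2)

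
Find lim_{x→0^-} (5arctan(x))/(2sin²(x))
Both numerator and denominator → 0 as x → 0^-; this is a 0/0 indeterminate form.
Expand each to leading order near x = 0: numerator ~ 5·x, denominator ~ 2·x^2.
The limit of the ratio is -∞.

Final answer: -∞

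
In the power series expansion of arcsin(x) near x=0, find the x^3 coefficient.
Expand to order 3: arcsin(x) = x^3/6 + x + O(x^4).
The coefficient of x^3 is 1/6.

Final answer: 1/6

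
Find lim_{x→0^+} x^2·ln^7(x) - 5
The product is a 0·∞ indeterminate form at x → 0⁺.
Rewrite the product as ln^7(x) / x^(-2) and apply L'Hôpital, or use the standard hierarchy x^(-2) ≫ |ln x|^7 as x → 0⁺.
The indeterminate product → 0, so the limit = -5.

Final answer: -5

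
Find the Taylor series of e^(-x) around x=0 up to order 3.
-x^3/6 + x^2/2 - x + 1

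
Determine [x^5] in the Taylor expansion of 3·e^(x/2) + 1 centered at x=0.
Expand to order 5: 3·e^(x/2) + 1 = x^5/1280 + x^4/128 + x^3/16 + 3·x^2/8 + 3·x/2 + 4 + O(x^6).
The coefficient of x^5 is 1/1280.

Final answer: 1/1280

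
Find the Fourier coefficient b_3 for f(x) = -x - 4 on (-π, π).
b_3 = (1/π) ∫_{-π}^{π} f(x)·sin(3x) dx.
Evaluate the integral (use parity and integration by parts as needed): b_3 = -2/3.

Final answer: -2/3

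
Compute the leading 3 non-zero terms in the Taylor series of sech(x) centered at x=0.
5·x^4/24 - x^2/2 + 1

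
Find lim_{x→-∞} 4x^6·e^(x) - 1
The product is a 0·∞ indeterminate form at x → -∞.
Rewrite the product as 4x^6 / e^(-x) (an ∞/∞ form) and apply L'Hôpital, or use the standard hierarchy e^(|x|) ≫ |x^6| as x → -∞.
The indeterminate product → 0, so the limit = -1.

Final answer: -1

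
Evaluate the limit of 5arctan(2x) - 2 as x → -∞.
Evaluate the dominant behaviour as x → -∞; each term tends to a finite value or vanishes.
Limit = -5·π/2 - 2.

Final answer: -5·π/2 - 2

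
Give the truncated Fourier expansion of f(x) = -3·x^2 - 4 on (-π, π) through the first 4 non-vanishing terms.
12·cos(x) - 3·cos(2·x) + 4·cos(3·x)/3 - π^2 - 4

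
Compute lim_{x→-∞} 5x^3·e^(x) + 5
The product is a 0·∞ indeterminate form at x → -∞.
Rewrite the product as 5x^3 / e^(-x) (an ∞/∞ form) and apply L'Hôpital, or use the standard hierarchy e^(|x|) ≫ |x^3| as x → -∞.
The indeterminate product → 0, so the limit = 5.

Final answer: 5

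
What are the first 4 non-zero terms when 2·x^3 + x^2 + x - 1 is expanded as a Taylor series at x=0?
2·x^3 + x^2 + x - 1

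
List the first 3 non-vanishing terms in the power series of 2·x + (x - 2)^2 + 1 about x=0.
x^2 - 2·x + 5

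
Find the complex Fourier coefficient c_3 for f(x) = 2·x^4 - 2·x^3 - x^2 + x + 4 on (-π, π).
Compute the real Fourier coefficients first: a_3 = 44/27 - 16·π^2/9, b_3 = 14/9 - 4·π^2/3.
Then c_3 = (a_3 − i·b_3)/2 = -8·π^2/9 + 22/27 - 7·i/9 + 2·i·π^2/3.

Final answer: -8·π^2/9 + 22/27 - 7·i/9 + 2·i·π^2/3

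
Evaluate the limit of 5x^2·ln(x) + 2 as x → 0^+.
The product is a 0·∞ indeterminate form at x → 0⁺.
Rewrite the product as 5·ln(x) / x^(-2) and apply L'Hôpital, or use the standard hierarchy x^(-2) ≫ |ln x| as x → 0⁺.
The indeterminate product → 0, so the limit = 2.

Final answer: 2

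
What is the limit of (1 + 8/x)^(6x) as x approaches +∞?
As x → +∞: write (1 + 8/x)^(6x) = ((1 + 8/x)^x)^6 → (e^8)^6 = e^48.
Limit = e^(48).

Final answer: e^(48)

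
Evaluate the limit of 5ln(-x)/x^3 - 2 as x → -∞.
The quotient is an ∞/∞ indeterminate form as x → -∞.
Compare growth rates of the dominant terms (exponentials ≫ polynomials ≫ logarithms), or apply L'Hôpital's rule; the quotient → 0.
Adding the constant: 0 - 2 = -2. Limit = -2.

Final answer: -2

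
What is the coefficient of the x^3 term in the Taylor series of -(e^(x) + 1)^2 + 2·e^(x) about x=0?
Expand to order 3: -(e^(x) + 1)^2 + 2·e^(x) = -4·x^3/3 - 2·x^2 - 2·x - 2 + O(x^4).
The coefficient of x^3 is -4/3.

Final answer: -4/3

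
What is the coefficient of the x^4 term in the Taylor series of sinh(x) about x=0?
Expand to order 4: sinh(x) = x^3/6 + x + O(x^5).
The coefficient of x^4 is 0.

Final answer: 0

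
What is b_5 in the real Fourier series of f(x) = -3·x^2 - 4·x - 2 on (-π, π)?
b_5 = (1/π) ∫_{-π}^{π} f(x)·sin(5x) dx.
Evaluate the integral (use parity and integration by parts as needed): b_5 = -8/5.

Final answer: -8/5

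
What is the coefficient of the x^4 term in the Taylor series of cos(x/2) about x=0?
Expand to order 4: cos(x/2) = x^4/384 - x^2/8 + 1 + O(x^5).
The coefficient of x^4 is 1/384.

Final answer: 1/384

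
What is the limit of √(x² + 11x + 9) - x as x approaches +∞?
As x → +∞: multiply by the conjugate to get (11x+9)/(√(x²+11x+9)+x); the denominator ~ 2x, so the limit is 11/2.
Limit = 11/2.

Final answer: 11/2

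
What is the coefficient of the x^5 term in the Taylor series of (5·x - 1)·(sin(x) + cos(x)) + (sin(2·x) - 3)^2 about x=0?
Expand to order 5: (5·x - 1)·(sin(x) + cos(x)) + (sin(2·x) - 3)^2 = -7·x^5/5 - 149·x^4/24 + 17·x^3/3 + 19·x^2/2 - 8·x + 8 + O(x^6).
The coefficient of x^5 is -7/5.

Final answer: -7/5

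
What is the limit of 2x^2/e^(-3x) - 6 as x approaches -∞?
The quotient is an ∞/∞ indeterminate form as x → -∞.
Compare growth rates of the dominant terms (exponentials ≫ polynomials ≫ logarithms), or apply L'Hôpital's rule; the quotient → 0.
Adding the constant: 0 - 6 = -6. Limit = -6.

Final answer: -6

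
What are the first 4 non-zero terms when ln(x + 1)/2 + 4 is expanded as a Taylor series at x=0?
x^3/6 - x^2/4 + x/2 + 4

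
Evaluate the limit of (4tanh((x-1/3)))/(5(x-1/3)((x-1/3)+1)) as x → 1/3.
Both numerator and denominator → 0 as x → 1/3; this is a 0/0 indeterminate form.
Expand each to leading order near x = 1/3: numerator ~ 4·(x - 1/3), denominator ~ 5·(x - 1/3).
The limit of the ratio is 4/5.

Final answer: 4/5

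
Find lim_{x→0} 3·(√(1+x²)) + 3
Direct substitution at x = 0 gives 6.

Final answer: 6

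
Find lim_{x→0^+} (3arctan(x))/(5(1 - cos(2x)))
Both numerator and denominator → 0 as x → 0^+; this is a 0/0 indeterminate form.
Expand each to leading order near x = 0: numerator ~ 3·x, denominator ~ 10·x^2.
The limit of the ratio is ∞.

Final answer: ∞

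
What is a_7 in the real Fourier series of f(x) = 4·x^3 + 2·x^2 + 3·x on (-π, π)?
a_7 = (1/π) ∫_{-π}^{π} f(x)·cos(7x) dx.
Evaluate the integral (use parity and integration by parts as needed): a_7 = -8/49.

Final answer: -8/49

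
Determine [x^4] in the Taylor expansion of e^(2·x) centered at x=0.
Expand to order 4: e^(2·x) = 2·x^4/3 + 4·x^3/3 + 2·x^2 + 2·x + 1 + O(x^5).
The coefficient of x^4 is 2/3.

Final answer: 2/3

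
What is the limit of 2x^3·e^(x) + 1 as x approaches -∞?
The product is a 0·∞ indeterminate form at x → -∞.
Rewrite the product as 2x^3 / e^(-x) (an ∞/∞ form) and apply L'Hôpital, or use the standard hierarchy e^(|x|) ≫ |x^3| as x → -∞.
The indeterminate product → 0, so the limit = 1.

Final answer: 1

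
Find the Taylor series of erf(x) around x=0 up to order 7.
-x^7/(21·√(π)) + x^5/(5·√(π)) - 2·x^3/(3·√(π)) + 2·x/√(π)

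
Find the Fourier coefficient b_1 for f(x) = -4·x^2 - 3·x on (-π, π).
b_1 = (1/π) ∫_{-π}^{π} f(x)·sin(1x) dx.
Evaluate the integral (use parity and integration by parts as needed): b_1 = -6.

Final answer: -6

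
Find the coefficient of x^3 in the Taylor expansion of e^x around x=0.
Expand to order 3: e^x = x^3/6 + x^2/2 + x + 1 + O(x^4).
The coefficient of x^3 is 1/6.

Final answer: 1/6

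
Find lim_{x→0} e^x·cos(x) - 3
Direct substitution at x = 0 gives -2.

Final answer: -2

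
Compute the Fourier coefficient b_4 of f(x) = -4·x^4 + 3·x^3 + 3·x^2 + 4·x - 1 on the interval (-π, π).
b_4 = (1/π) ∫_{-π}^{π} f(x)·sin(4x) dx.
Evaluate the integral (use parity and integration by parts as needed): b_4 = -3·π^2/2 - 23/16.

Final answer: -3·π^2/2 - 23/16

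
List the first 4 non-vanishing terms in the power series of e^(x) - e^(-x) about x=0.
x^7/2520 + x^5/60 + x^3/3 + 2·x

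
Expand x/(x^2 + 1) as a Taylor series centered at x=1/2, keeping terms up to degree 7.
2/5 + 12·(x - 1/2)/25 - 88·(x - 1/2)^2/125 + 112·(x - 1/2)^3/625 + 1312·(x - 1/2)^4/3125 - 7488·(x - 1/2)^5/15625 + 3712·(x - 1/2)^6/78125 + 134912·(x - 1/2)^7/390625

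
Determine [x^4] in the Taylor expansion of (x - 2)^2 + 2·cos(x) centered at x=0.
Expand to order 4: (x - 2)^2 + 2·cos(x) = x^4/12 - 4·x + 6 + O(x^5).
The coefficient of x^4 is 1/12.

Final answer: 1/12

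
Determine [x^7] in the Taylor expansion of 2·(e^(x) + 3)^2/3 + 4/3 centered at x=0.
Expand to order 7: 2·(e^(x) + 3)^2/3 + 4/3 = 67·x^7/3780 + 7·x^6/108 + 19·x^5/90 + 11·x^4/18 + 14·x^3/9 + 10·x^2/3 + 16·x/3 + 12 + O(x^8).
The coefficient of x^7 is 67/3780.

Final answer: 67/3780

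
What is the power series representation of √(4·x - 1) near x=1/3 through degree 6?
√(3)/3 + 2·√(3)·(x - 1/3) - 6·√(3)·(x - 1/3)^2 + 36·√(3)·(x - 1/3)^3 - 270·√(3)·(x - 1/3)^4 + 2268·√(3)·(x - 1/3)^5 - 20412·√(3)·(x - 1/3)^6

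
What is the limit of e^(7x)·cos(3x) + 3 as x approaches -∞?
Evaluate the dominant behaviour as x → -∞; each term tends to a finite value or vanishes.
Limit = 3.

Final answer: 3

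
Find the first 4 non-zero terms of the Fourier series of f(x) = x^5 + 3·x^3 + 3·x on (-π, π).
(-34·π^2 + 2·π^4 + 210)·sin(x) + (-π^4 - 6 + 2·π^2)·sin(2·x) + (134/81 + 14·π^2/27 + 2·π^4/3)·sin(3·x) + (-π^4/2 - 7·π^2/8 - 75/64)·sin(4·x)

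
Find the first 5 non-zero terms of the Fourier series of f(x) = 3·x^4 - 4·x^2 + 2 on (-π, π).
(160 - 24·π^2)·cos(x) + (-13 + 6·π^2)·cos(2·x) + (32/9 - 8·π^2/3)·cos(3·x) + (-25/16 + 3·π^2/2)·cos(4·x) - 4·π^2/3 + 2 + 3·π^4/5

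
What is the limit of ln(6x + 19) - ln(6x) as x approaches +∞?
This is an ∞ − ∞ indeterminate form.
Combine the logarithms: ln(6x+19) − ln(6x) = ln((6x+19)/(6x)) = ln(1 + 19/(6x)) → ln(1) = 0.
Limit = 0.

Final answer: 0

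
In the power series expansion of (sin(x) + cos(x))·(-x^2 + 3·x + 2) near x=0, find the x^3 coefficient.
Expand to order 3: (sin(x) + cos(x))·(-x^2 + 3·x + 2) = -17·x^3/6 + x^2 + 5·x + 2 + O(x^4).
The coefficient of x^3 is -17/6.

Final answer: -17/6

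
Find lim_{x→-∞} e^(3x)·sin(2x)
Evaluate the dominant behaviour as x → -∞; each term tends to a finite value or vanishes.
Limit = 0.

Final answer: 0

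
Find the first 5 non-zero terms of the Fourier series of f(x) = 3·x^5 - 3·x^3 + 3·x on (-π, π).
(-126·π^2 + 6·π^4 + 762)·sin(x) + (-3·π^4 - 30 + 18·π^2)·sin(2·x) + (-58·π^2/9 + 170/27 + 2·π^4)·sin(3·x) + (-3·π^4/2 - 177/64 + 27·π^2/8)·sin(4·x) + (-54·π^2/25 + 1074/625 + 6·π^4/5)·sin(5·x)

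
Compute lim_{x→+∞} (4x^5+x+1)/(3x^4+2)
This is an ∞/∞ indeterminate form as x → +∞.
Divide numerator and denominator by x^5 and let the lower-order terms vanish; the numerator's degree 5 exceeds the denominator's degree 4, so the quotient diverges.
Limit = ∞.

Final answer: ∞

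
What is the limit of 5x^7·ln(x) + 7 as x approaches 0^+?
The product is a 0·∞ indeterminate form at x → 0⁺.
Rewrite the product as 5·ln(x) / x^(-7) and apply L'Hôpital, or use the standard hierarchy x^(-7) ≫ |ln x| as x → 0⁺.
The indeterminate product → 0, so the limit = 7.

Final answer: 7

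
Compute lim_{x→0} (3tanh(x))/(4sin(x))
Both numerator and denominator → 0 as x → 0; this is a 0/0 indeterminate form.
Expand each to leading order near x = 0: numerator ~ 3·x, denominator ~ 4·x.
The limit of the ratio is 3/4.

Final answer: 3/4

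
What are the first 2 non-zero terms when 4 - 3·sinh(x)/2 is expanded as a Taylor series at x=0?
4 - 3·x/2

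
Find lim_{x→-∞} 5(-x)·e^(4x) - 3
The product is a 0·∞ indeterminate form at x → -∞.
Rewrite the product as 5(-x) / e^(-4x) (an ∞/∞ form) and apply L'Hôpital, or use the standard hierarchy e^(4|x|) ≫ |(-x)| as x → -∞.
The indeterminate product → 0, so the limit = -3.

Final answer: -3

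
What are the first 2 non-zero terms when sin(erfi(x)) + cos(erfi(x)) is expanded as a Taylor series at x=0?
2·x/√(π) + 1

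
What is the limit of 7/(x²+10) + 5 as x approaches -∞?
Evaluate the dominant behaviour as x → -∞; each term tends to a finite value or vanishes.
Limit = 5.

Final answer: 5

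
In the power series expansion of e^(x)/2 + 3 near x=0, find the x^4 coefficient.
Expand to order 4: e^(x)/2 + 3 = x^4/48 + x^3/12 + x^2/4 + x/2 + 7/2 + O(x^5).
The coefficient of x^4 is 1/48.

Final answer: 1/48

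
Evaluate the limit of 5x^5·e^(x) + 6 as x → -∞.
The product is a 0·∞ indeterminate form at x → -∞.
Rewrite the product as 5x^5 / e^(-x) (an ∞/∞ form) and apply L'Hôpital, or use the standard hierarchy e^(|x|) ≫ |x^5| as x → -∞.
The indeterminate product → 0, so the limit = 6.

Final answer: 6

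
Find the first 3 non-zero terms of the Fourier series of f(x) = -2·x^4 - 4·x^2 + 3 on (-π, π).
(-80 + 16·π^2)·cos(x) + (2 - 4·π^2)·cos(2·x) - 2·π^4/5 - 4·π^2/3 + 3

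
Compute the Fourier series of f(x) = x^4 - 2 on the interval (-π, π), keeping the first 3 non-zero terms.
(48 - 8·π^2)·cos(x) + (-3 + 2·π^2)·cos(2·x) - 2 + π^4/5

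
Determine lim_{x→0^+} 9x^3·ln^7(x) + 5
The product is a 0·∞ indeterminate form at x → 0⁺.
Rewrite the product as 9·ln^7(x) / x^(-3) and apply L'Hôpital, or use the standard hierarchy x^(-3) ≫ |ln x|^7 as x → 0⁺.
The indeterminate product → 0, so the limit = 5.

Final answer: 5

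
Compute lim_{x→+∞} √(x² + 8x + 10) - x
This is an ∞ − ∞ indeterminate form.
Multiply and divide by the conjugate √(x²+8x + 10) + x; the x² terms cancel, leaving (8x + 10)/(√(x²+8x + 10)+x) → 8/2 = 4.
Limit = 4.

Final answer: 4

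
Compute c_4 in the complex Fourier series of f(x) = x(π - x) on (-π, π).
Compute the real Fourier coefficients first: a_4 = -1/4, b_4 = -π/2.
Then c_4 = (a_4 − i·b_4)/2 = -1/8 + i·π/4.

Final answer: -1/8 + i·π/4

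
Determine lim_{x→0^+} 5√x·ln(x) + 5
The product is a 0·∞ indeterminate form at x → 0⁺.
Rewrite the product as 5·ln(x) / x^(-1/2) and apply L'Hôpital, or use the standard hierarchy x^(-1/2) ≫ |ln x| as x → 0⁺.
The indeterminate product → 0, so the limit = 5.

Final answer: 5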